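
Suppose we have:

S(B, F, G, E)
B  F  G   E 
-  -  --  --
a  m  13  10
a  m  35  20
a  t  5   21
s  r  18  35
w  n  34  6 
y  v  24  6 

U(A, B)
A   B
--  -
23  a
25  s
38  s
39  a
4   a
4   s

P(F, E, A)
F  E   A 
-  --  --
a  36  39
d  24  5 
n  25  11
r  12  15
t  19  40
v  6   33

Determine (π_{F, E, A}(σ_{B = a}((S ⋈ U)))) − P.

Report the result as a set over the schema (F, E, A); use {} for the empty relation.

S ⋈ U (natural join on B): {(a, m, 13, 10, 23), (a, m, 13, 10, 39), (a, m, 13, 10, 4), (a, m, 35, 20, 23), (a, m, 35, 20, 39), (a, m, 35, 20, 4), (a, t, 5, 21, 23), (a, t, 5, 21, 39), (a, t, 5, 21, 4), (s, r, 18, 35, 25), (s, r, 18, 35, 38), (s, r, 18, 35, 4)}
Selection B = a: {(a, m, 13, 10, 23), (a, m, 13, 10, 39), (a, m, 13, 10, 4), (a, m, 35, 20, 23), (a, m, 35, 20, 39), (a, m, 35, 20, 4), (a, t, 5, 21, 23), (a, t, 5, 21, 39), (a, t, 5, 21, 4)}
π[F, E, A]: project onto (F, E, A) → {(m, 10, 23), (m, 10, 39), (m, 10, 4), (m, 20, 23), (m, 20, 39), (m, 20, 4), (t, 21, 23), (t, 21, 39), (t, 21, 4)}
Set difference of the two operands is {(m, 10, 23), (m, 10, 39), (m, 10, 4), (m, 20, 23), (m, 20, 39), (m, 20, 4), (t, 21, 23), (t, 21, 39), (t, 21, 4)}.

{(m, 10, 23), (m, 10, 39), (m, 10, 4), (m, 20, 23), (m, 20, 39), (m, 20, 4), (t, 21, 23), (t, 21, 39), (t, 21, 4)}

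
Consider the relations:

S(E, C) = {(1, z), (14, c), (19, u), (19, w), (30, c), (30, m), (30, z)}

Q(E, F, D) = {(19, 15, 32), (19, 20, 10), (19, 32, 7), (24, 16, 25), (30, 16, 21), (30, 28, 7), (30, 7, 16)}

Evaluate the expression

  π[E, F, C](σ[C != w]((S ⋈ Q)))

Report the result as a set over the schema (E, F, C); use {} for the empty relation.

Joining S and Q on E yields {(19, u, 15, 32), (19, u, 20, 10), (19, u, 32, 7), (19, w, 15, 32), (19, w, 20, 10), (19, w, 32, 7), (30, c, 16, 21), (30, c, 28, 7), (30, c, 7, 16), (30, m, 16, 21), (30, m, 28, 7), (30, m, 7, 16), (30, z, 16, 21), (30, z, 28, 7), (30, z, 7, 16)}.
Filtering on C != w leaves {(19, u, 15, 32), (19, u, 20, 10), (19, u, 32, 7), (30, c, 16, 21), (30, c, 28, 7), (30, c, 7, 16), (30, m, 16, 21), (30, m, 28, 7), (30, m, 7, 16), (30, z, 16, 21), (30, z, 28, 7), (30, z, 7, 16)}.
π[E, F, C]: project onto (E, F, C) → {(19, 15, u), (19, 20, u), (19, 32, u), (30, 16, c), (30, 16, m), (30, 16, z), (30, 28, c), (30, 28, m), (30, 28, z), (30, 7, c), (30, 7, m), (30, 7, z)}

{(19, 15, u), (19, 20, u), (19, 32, u), (30, 16, c), (30, 16, m), (30, 16, z), (30, 28, c), (30, 28, m), (30, 28, z), (30, 7, c), (30, 7, m), (30, 7, z)}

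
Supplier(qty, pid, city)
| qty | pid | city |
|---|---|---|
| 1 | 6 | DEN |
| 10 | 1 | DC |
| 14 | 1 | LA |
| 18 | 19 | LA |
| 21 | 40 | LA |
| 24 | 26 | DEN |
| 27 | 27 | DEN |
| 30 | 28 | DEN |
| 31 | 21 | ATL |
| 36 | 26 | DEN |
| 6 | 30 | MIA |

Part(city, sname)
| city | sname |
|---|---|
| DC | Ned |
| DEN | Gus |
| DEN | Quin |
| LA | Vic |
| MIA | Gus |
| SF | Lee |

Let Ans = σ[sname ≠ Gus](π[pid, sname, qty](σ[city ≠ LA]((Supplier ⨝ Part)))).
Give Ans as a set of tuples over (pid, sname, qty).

Natural join on city: {(1, 6, DEN, Gus), (1, 6, DEN, Quin), (10, 1, DC, Ned), (14, 1, LA, Vic), (18, 19, LA, Vic), (21, 40, LA, Vic), (24, 26, DEN, Gus), (24, 26, DEN, Quin), (27, 27, DEN, Gus), (27, 27, DEN, Quin), (30, 28, DEN, Gus), (30, 28, DEN, Quin), (36, 26, DEN, Gus), (36, 26, DEN, Quin), (6, 30, MIA, Gus)}
Apply σ_{city ≠ LA}; surviving tuples: {(1, 6, DEN, Gus), (1, 6, DEN, Quin), (10, 1, DC, Ned), (24, 26, DEN, Gus), (24, 26, DEN, Quin), (27, 27, DEN, Gus), (27, 27, DEN, Quin), (30, 28, DEN, Gus), (30, 28, DEN, Quin), (36, 26, DEN, Gus), (36, 26, DEN, Quin), (6, 30, MIA, Gus)}
π_{pid, sname, qty} gives {(1, Ned, 10), (26, Gus, 24), (26, Gus, 36), (26, Quin, 24), (26, Quin, 36), (27, Gus, 27), (27, Quin, 27), (28, Gus, 30), (28, Quin, 30), (30, Gus, 6), (6, Gus, 1), (6, Quin, 1)}.
Apply σ_{sname ≠ Gus}; surviving tuples: {(1, Ned, 10), (26, Quin, 24), (26, Quin, 36), (27, Quin, 27), (28, Quin, 30), (6, Quin, 1)}

{(1, Ned, 10), (26, Quin, 24), (26, Quin, 36), (27, Quin, 27), (28, Quin, 30), (6, Quin, 1)}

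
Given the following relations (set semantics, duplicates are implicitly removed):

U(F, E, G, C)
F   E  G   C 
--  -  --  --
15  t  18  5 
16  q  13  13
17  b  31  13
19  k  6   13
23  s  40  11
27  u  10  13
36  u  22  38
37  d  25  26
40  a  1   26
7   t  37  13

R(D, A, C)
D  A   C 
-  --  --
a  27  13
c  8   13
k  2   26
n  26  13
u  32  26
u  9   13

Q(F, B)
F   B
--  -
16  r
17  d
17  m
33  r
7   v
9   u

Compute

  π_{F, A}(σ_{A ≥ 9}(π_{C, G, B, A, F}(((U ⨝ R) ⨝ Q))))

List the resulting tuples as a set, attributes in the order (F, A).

{(16, 26), (16, 27), (16, 9), (17, 26), (17, 27), (17, 9), (7, 26), (7, 27), (7, 9)}

Joining U and R on C yields {(16, q, 13, 13, a, 27), (16, q, 13, 13, c, 8), (16, q, 13, 13, n, 26), (16, q, 13, 13, u, 9), (17, b, 31, 13, a, 27), (17, b, 31, 13, c, 8), (17, b, 31, 13, n, 26), (17, b, 31, 13, u, 9), (19, k, 6, 13, a, 27), (19, k, 6, 13, c, 8), (19, k, 6, 13, n, 26), (19, k, 6, 13, u, 9), (27, u, 10, 13, a, 27), (27, u, 10, 13, c, 8), (27, u, 10, 13, n, 26), (27, u, 10, 13, u, 9), (37, d, 25, 26, k, 2), (37, d, 25, 26, u, 32), (40, a, 1, 26, k, 2), (40, a, 1, 26, u, 32), (7, t, 37, 13, a, 27), (7, t, 37, 13, c, 8), (7, t, 37, 13, n, 26), (7, t, 37, 13, u, 9)}.
Joining (U ⨝ R) and Q on F yields {(16, q, 13, 13, a, 27, r), (16, q, 13, 13, c, 8, r), (16, q, 13, 13, n, 26, r), (16, q, 13, 13, u, 9, r), (17, b, 31, 13, a, 27, d), (17, b, 31, 13, a, 27, m), (17, b, 31, 13, c, 8, d), (17, b, 31, 13, c, 8, m), (17, b, 31, 13, n, 26, d), (17, b, 31, 13, n, 26, m), (17, b, 31, 13, u, 9, d), (17, b, 31, 13, u, 9, m), (7, t, 37, 13, a, 27, v), (7, t, 37, 13, c, 8, v), (7, t, 37, 13, n, 26, v), (7, t, 37, 13, u, 9, v)}.
π[C, G, B, A, F]: project onto (C, G, B, A, F) → {(13, 13, r, 26, 16), (13, 13, r, 27, 16), (13, 13, r, 8, 16), (13, 13, r, 9, 16), (13, 31, d, 26, 17), (13, 31, d, 27, 17), (13, 31, d, 8, 17), (13, 31, d, 9, 17), (13, 31, m, 26, 17), (13, 31, m, 27, 17), (13, 31, m, 8, 17), (13, 31, m, 9, 17), (13, 37, v, 26, 7), (13, 37, v, 27, 7), (13, 37, v, 8, 7), (13, 37, v, 9, 7)}
Apply σ_{A ≥ 9}; surviving tuples: {(13, 13, r, 26, 16), (13, 13, r, 27, 16), (13, 13, r, 9, 16), (13, 31, d, 26, 17), (13, 31, d, 27, 17), (13, 31, d, 9, 17), (13, 31, m, 26, 17), (13, 31, m, 27, 17), (13, 31, m, 9, 17), (13, 37, v, 26, 7), (13, 37, v, 27, 7), (13, 37, v, 9, 7)}
π[F, A]: project onto (F, A) (3 duplicate(s) eliminated) → {(16, 26), (16, 27), (16, 9), (17, 26), (17, 27), (17, 9), (7, 26), (7, 27), (7, 9)}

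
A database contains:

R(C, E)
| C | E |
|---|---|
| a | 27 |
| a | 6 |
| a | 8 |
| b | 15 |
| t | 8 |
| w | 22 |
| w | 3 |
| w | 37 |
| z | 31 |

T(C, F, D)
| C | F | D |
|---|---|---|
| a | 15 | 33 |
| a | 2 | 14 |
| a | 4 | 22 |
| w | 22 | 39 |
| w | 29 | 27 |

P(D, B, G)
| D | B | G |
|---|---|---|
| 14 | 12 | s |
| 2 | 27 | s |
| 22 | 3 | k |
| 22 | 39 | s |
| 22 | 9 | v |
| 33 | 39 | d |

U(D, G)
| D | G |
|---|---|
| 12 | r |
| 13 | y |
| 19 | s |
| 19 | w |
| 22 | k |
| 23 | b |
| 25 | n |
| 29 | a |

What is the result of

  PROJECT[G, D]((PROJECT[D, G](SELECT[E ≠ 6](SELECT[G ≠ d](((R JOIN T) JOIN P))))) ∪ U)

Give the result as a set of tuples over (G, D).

Joining R and T on C yields {(a, 27, 15, 33), (a, 27, 2, 14), (a, 27, 4, 22), (a, 6, 15, 33), (a, 6, 2, 14), (a, 6, 4, 22), (a, 8, 15, 33), (a, 8, 2, 14), (a, 8, 4, 22), (w, 22, 22, 39), (w, 22, 29, 27), (w, 3, 22, 39), (w, 3, 29, 27), (w, 37, 22, 39), (w, 37, 29, 27)}.
Joining (R JOIN T) and P on D yields {(a, 27, 15, 33, 39, d), (a, 27, 2, 14, 12, s), (a, 27, 4, 22, 3, k), (a, 27, 4, 22, 39, s), (a, 27, 4, 22, 9, v), (a, 6, 15, 33, 39, d), (a, 6, 2, 14, 12, s), (a, 6, 4, 22, 3, k), (a, 6, 4, 22, 39, s), (a, 6, 4, 22, 9, v), (a, 8, 15, 33, 39, d), (a, 8, 2, 14, 12, s), (a, 8, 4, 22, 3, k), (a, 8, 4, 22, 39, s), (a, 8, 4, 22, 9, v)}.
σ[G ≠ d]: keep tuples satisfying G ≠ d → {(a, 27, 2, 14, 12, s), (a, 27, 4, 22, 3, k), (a, 27, 4, 22, 39, s), (a, 27, 4, 22, 9, v), (a, 6, 2, 14, 12, s), (a, 6, 4, 22, 3, k), (a, 6, 4, 22, 39, s), (a, 6, 4, 22, 9, v), (a, 8, 2, 14, 12, s), (a, 8, 4, 22, 3, k), (a, 8, 4, 22, 39, s), (a, 8, 4, 22, 9, v)}
σ[E ≠ 6]: keep tuples satisfying E ≠ 6 → {(a, 27, 2, 14, 12, s), (a, 27, 4, 22, 3, k), (a, 27, 4, 22, 39, s), (a, 27, 4, 22, 9, v), (a, 8, 2, 14, 12, s), (a, 8, 4, 22, 3, k), (a, 8, 4, 22, 39, s), (a, 8, 4, 22, 9, v)}
Keep only column(s) D, G (4 duplicate(s) eliminated): {(14, s), (22, k), (22, s), (22, v)}
Union: {(14, s), (22, k), (22, s), (22, v)} with {(12, r), (13, y), (19, s), (19, w), (22, k), (23, b), (25, n), (29, a)} → {(12, r), (13, y), (14, s), (19, s), (19, w), (22, k), (22, s), (22, v), (23, b), (25, n), (29, a)}
Keep only column(s) G, D: {(a, 29), (b, 23), (k, 22), (n, 25), (r, 12), (s, 14), (s, 19), (s, 22), (v, 22), (w, 19), (y, 13)}

{(a, 29), (b, 23), (k, 22), (n, 25), (r, 12), (s, 14), (s, 19), (s, 22), (v, 22), (w, 19), (y, 13)}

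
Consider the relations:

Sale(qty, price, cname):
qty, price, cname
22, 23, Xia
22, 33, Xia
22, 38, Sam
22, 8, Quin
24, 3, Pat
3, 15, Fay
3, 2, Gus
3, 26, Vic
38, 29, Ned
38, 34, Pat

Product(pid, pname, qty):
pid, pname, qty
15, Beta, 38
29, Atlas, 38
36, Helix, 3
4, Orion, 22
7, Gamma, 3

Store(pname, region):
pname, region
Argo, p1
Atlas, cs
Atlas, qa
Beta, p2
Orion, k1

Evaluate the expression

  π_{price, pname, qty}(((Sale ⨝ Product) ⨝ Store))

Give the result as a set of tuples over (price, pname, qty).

{(23, Orion, 22), (29, Atlas, 38), (29, Beta, 38), (33, Orion, 22), (34, Atlas, 38), (34, Beta, 38), (38, Orion, 22), (8, Orion, 22)}

Natural join on qty: {(22, 23, Xia, 4, Orion), (22, 33, Xia, 4, Orion), (22, 38, Sam, 4, Orion), (22, 8, Quin, 4, Orion), (3, 15, Fay, 36, Helix), (3, 15, Fay, 7, Gamma), (3, 2, Gus, 36, Helix), (3, 2, Gus, 7, Gamma), (3, 26, Vic, 36, Helix), (3, 26, Vic, 7, Gamma), (38, 29, Ned, 15, Beta), (38, 29, Ned, 29, Atlas), (38, 34, Pat, 15, Beta), (38, 34, Pat, 29, Atlas)}
Natural join on pname: {(22, 23, Xia, 4, Orion, k1), (22, 33, Xia, 4, Orion, k1), (22, 38, Sam, 4, Orion, k1), (22, 8, Quin, 4, Orion, k1), (38, 29, Ned, 15, Beta, p2), (38, 29, Ned, 29, Atlas, cs), (38, 29, Ned, 29, Atlas, qa), (38, 34, Pat, 15, Beta, p2), (38, 34, Pat, 29, Atlas, cs), (38, 34, Pat, 29, Atlas, qa)}
π[price, pname, qty]: project onto (price, pname, qty) (2 duplicate(s) eliminated) → {(23, Orion, 22), (29, Atlas, 38), (29, Beta, 38), (33, Orion, 22), (34, Atlas, 38), (34, Beta, 38), (38, Orion, 22), (8, Orion, 22)}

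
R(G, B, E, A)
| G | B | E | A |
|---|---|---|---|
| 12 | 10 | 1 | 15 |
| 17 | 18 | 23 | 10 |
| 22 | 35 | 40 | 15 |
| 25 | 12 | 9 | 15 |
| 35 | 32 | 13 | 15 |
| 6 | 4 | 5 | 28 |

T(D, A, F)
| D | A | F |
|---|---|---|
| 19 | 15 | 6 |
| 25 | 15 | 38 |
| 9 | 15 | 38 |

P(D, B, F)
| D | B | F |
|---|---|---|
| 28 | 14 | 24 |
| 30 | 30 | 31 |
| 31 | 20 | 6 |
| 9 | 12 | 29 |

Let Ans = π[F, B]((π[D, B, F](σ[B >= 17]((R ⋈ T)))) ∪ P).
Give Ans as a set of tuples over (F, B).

{(24, 14), (29, 12), (31, 30), (38, 32), (38, 35), (6, 20), (6, 32), (6, 35)}

Natural join on A: {(12, 10, 1, 15, 19, 6), (12, 10, 1, 15, 25, 38), (12, 10, 1, 15, 9, 38), (22, 35, 40, 15, 19, 6), (22, 35, 40, 15, 25, 38), (22, 35, 40, 15, 9, 38), (25, 12, 9, 15, 19, 6), (25, 12, 9, 15, 25, 38), (25, 12, 9, 15, 9, 38), (35, 32, 13, 15, 19, 6), (35, 32, 13, 15, 25, 38), (35, 32, 13, 15, 9, 38)}
Selection B >= 17: {(22, 35, 40, 15, 19, 6), (22, 35, 40, 15, 25, 38), (22, 35, 40, 15, 9, 38), (35, 32, 13, 15, 19, 6), (35, 32, 13, 15, 25, 38), (35, 32, 13, 15, 9, 38)}
π_{D, B, F} gives {(19, 32, 6), (19, 35, 6), (25, 32, 38), (25, 35, 38), (9, 32, 38), (9, 35, 38)}.
Set union of the two operands is {(19, 32, 6), (19, 35, 6), (25, 32, 38), (25, 35, 38), (28, 14, 24), (30, 30, 31), (31, 20, 6), (9, 12, 29), (9, 32, 38), (9, 35, 38)}.
π_{F, B} gives {(24, 14), (29, 12), (31, 30), (38, 32), (38, 35), (6, 20), (6, 32), (6, 35)} (2 duplicate(s) eliminated).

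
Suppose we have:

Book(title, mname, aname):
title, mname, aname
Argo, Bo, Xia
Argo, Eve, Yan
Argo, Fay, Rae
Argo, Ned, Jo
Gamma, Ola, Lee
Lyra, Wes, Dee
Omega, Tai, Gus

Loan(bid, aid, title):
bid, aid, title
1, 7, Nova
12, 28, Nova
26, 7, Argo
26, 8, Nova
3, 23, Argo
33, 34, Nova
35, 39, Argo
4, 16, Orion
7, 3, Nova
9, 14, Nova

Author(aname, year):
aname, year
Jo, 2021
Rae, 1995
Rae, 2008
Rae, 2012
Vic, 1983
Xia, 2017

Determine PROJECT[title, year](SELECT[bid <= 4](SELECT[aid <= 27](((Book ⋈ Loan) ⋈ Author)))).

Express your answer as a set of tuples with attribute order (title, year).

Book ⋈ Loan (natural join on title): {(Argo, Bo, Xia, 26, 7), (Argo, Bo, Xia, 3, 23), (Argo, Bo, Xia, 35, 39), (Argo, Eve, Yan, 26, 7), (Argo, Eve, Yan, 3, 23), (Argo, Eve, Yan, 35, 39), (Argo, Fay, Rae, 26, 7), (Argo, Fay, Rae, 3, 23), (Argo, Fay, Rae, 35, 39), (Argo, Ned, Jo, 26, 7), (Argo, Ned, Jo, 3, 23), (Argo, Ned, Jo, 35, 39)}
(Book ⋈ Loan) ⋈ Author (natural join on aname): {(Argo, Bo, Xia, 26, 7, 2017), (Argo, Bo, Xia, 3, 23, 2017), (Argo, Bo, Xia, 35, 39, 2017), (Argo, Fay, Rae, 26, 7, 1995), (Argo, Fay, Rae, 26, 7, 2008), (Argo, Fay, Rae, 26, 7, 2012), (Argo, Fay, Rae, 3, 23, 1995), (Argo, Fay, Rae, 3, 23, 2008), (Argo, Fay, Rae, 3, 23, 2012), (Argo, Fay, Rae, 35, 39, 1995), (Argo, Fay, Rae, 35, 39, 2008), (Argo, Fay, Rae, 35, 39, 2012), (Argo, Ned, Jo, 26, 7, 2021), (Argo, Ned, Jo, 3, 23, 2021), (Argo, Ned, Jo, 35, 39, 2021)}
Apply σ_{aid <= 27}; surviving tuples: {(Argo, Bo, Xia, 26, 7, 2017), (Argo, Bo, Xia, 3, 23, 2017), (Argo, Fay, Rae, 26, 7, 1995), (Argo, Fay, Rae, 26, 7, 2008), (Argo, Fay, Rae, 26, 7, 2012), (Argo, Fay, Rae, 3, 23, 1995), (Argo, Fay, Rae, 3, 23, 2008), (Argo, Fay, Rae, 3, 23, 2012), (Argo, Ned, Jo, 26, 7, 2021), (Argo, Ned, Jo, 3, 23, 2021)}
Apply σ_{bid <= 4}; surviving tuples: {(Argo, Bo, Xia, 3, 23, 2017), (Argo, Fay, Rae, 3, 23, 1995), (Argo, Fay, Rae, 3, 23, 2008), (Argo, Fay, Rae, 3, 23, 2012), (Argo, Ned, Jo, 3, 23, 2021)}
π_{title, year} gives {(Argo, 1995), (Argo, 2008), (Argo, 2012), (Argo, 2017), (Argo, 2021)}.

{(Argo, 1995), (Argo, 2008), (Argo, 2012), (Argo, 2017), (Argo, 2021)}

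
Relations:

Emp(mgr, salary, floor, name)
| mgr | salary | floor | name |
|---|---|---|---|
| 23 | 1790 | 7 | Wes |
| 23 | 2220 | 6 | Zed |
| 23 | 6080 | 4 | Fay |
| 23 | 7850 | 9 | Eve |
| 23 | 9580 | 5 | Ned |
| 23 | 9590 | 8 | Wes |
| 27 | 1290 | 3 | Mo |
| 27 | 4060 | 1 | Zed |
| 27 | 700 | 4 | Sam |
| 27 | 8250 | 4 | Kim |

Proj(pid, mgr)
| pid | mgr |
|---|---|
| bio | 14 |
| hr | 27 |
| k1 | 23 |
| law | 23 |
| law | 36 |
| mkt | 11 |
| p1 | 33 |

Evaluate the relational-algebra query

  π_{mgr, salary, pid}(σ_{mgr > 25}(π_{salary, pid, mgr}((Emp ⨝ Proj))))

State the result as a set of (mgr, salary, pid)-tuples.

Emp ⋈ Proj (natural join on mgr): {(23, 1790, 7, Wes, k1), (23, 1790, 7, Wes, law), (23, 2220, 6, Zed, k1), (23, 2220, 6, Zed, law), (23, 6080, 4, Fay, k1), (23, 6080, 4, Fay, law), (23, 7850, 9, Eve, k1), (23, 7850, 9, Eve, law), (23, 9580, 5, Ned, k1), (23, 9580, 5, Ned, law), (23, 9590, 8, Wes, k1), (23, 9590, 8, Wes, law), (27, 1290, 3, Mo, hr), (27, 4060, 1, Zed, hr), (27, 700, 4, Sam, hr), (27, 8250, 4, Kim, hr)}
π[salary, pid, mgr]: project onto (salary, pid, mgr) → {(1290, hr, 27), (1790, k1, 23), (1790, law, 23), (2220, k1, 23), (2220, law, 23), (4060, hr, 27), (6080, k1, 23), (6080, law, 23), (700, hr, 27), (7850, k1, 23), (7850, law, 23), (8250, hr, 27), (9580, k1, 23), (9580, law, 23), (9590, k1, 23), (9590, law, 23)}
Filtering on mgr > 25 leaves {(1290, hr, 27), (4060, hr, 27), (700, hr, 27), (8250, hr, 27)}.
π[mgr, salary, pid]: project onto (mgr, salary, pid) → {(27, 1290, hr), (27, 4060, hr), (27, 700, hr), (27, 8250, hr)}

{(27, 1290, hr), (27, 4060, hr), (27, 700, hr), (27, 8250, hr)}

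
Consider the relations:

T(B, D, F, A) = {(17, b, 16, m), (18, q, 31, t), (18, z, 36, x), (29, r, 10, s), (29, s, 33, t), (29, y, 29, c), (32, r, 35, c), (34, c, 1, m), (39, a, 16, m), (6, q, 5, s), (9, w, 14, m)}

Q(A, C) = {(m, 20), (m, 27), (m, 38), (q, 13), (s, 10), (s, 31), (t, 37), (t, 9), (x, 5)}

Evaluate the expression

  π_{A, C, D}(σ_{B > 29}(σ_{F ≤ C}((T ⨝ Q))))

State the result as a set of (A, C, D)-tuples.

{(m, 20, a), (m, 20, c), (m, 27, a), (m, 27, c), (m, 38, a), (m, 38, c)}

Joining T and Q on A yields {(17, b, 16, m, 20), (17, b, 16, m, 27), (17, b, 16, m, 38), (18, q, 31, t, 37), (18, q, 31, t, 9), (18, z, 36, x, 5), (29, r, 10, s, 10), (29, r, 10, s, 31), (29, s, 33, t, 37), (29, s, 33, t, 9), (34, c, 1, m, 20), (34, c, 1, m, 27), (34, c, 1, m, 38), (39, a, 16, m, 20), (39, a, 16, m, 27), (39, a, 16, m, 38), (6, q, 5, s, 10), (6, q, 5, s, 31), (9, w, 14, m, 20), (9, w, 14, m, 27), (9, w, 14, m, 38)}.
Apply σ_{F ≤ C}; surviving tuples: {(17, b, 16, m, 20), (17, b, 16, m, 27), (17, b, 16, m, 38), (18, q, 31, t, 37), (29, r, 10, s, 10), (29, r, 10, s, 31), (29, s, 33, t, 37), (34, c, 1, m, 20), (34, c, 1, m, 27), (34, c, 1, m, 38), (39, a, 16, m, 20), (39, a, 16, m, 27), (39, a, 16, m, 38), (6, q, 5, s, 10), (6, q, 5, s, 31), (9, w, 14, m, 20), (9, w, 14, m, 27), (9, w, 14, m, 38)}
Apply σ_{B > 29}; surviving tuples: {(34, c, 1, m, 20), (34, c, 1, m, 27), (34, c, 1, m, 38), (39, a, 16, m, 20), (39, a, 16, m, 27), (39, a, 16, m, 38)}
π_{A, C, D} gives {(m, 20, a), (m, 20, c), (m, 27, a), (m, 27, c), (m, 38, a), (m, 38, c)}.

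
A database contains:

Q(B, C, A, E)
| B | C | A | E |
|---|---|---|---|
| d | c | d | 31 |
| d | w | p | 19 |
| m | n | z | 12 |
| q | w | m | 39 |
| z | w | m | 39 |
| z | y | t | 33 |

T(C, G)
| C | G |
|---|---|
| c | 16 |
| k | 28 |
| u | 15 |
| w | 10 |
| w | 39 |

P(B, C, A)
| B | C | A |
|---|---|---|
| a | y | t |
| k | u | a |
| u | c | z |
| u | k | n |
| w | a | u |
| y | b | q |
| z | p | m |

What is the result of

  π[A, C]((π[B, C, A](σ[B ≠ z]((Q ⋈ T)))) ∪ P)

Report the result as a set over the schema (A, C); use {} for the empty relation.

{(a, u), (d, c), (m, p), (m, w), (n, k), (p, w), (q, b), (t, y), (u, a), (z, c)}

Natural join on C: {(d, c, d, 31, 16), (d, w, p, 19, 10), (d, w, p, 19, 39), (q, w, m, 39, 10), (q, w, m, 39, 39), (z, w, m, 39, 10), (z, w, m, 39, 39)}
σ[B ≠ z]: keep tuples satisfying B ≠ z → {(d, c, d, 31, 16), (d, w, p, 19, 10), (d, w, p, 19, 39), (q, w, m, 39, 10), (q, w, m, 39, 39)}
Keep only column(s) B, C, A (2 duplicate(s) eliminated): {(d, c, d), (d, w, p), (q, w, m)}
Union: {(d, c, d), (d, w, p), (q, w, m)} with {(a, y, t), (k, u, a), (u, c, z), (u, k, n), (w, a, u), (y, b, q), (z, p, m)} → {(a, y, t), (d, c, d), (d, w, p), (k, u, a), (q, w, m), (u, c, z), (u, k, n), (w, a, u), (y, b, q), (z, p, m)}
Keep only column(s) A, C: {(a, u), (d, c), (m, p), (m, w), (n, k), (p, w), (q, b), (t, y), (u, a), (z, c)}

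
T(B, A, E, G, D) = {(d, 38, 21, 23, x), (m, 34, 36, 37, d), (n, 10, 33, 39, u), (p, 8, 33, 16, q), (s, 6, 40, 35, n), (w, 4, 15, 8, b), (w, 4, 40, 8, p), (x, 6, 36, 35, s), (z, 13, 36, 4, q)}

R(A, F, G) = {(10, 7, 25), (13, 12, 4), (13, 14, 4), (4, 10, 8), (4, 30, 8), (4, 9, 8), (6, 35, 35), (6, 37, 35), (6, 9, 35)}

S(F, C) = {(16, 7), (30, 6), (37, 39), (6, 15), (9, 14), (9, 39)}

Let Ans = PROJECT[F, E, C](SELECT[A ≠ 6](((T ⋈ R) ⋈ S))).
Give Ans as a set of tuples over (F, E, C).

{(30, 15, 6), (30, 40, 6), (9, 15, 14), (9, 15, 39), (9, 40, 14), (9, 40, 39)}

T ⋈ R (natural join on A, G): {(s, 6, 40, 35, n, 35), (s, 6, 40, 35, n, 37), (s, 6, 40, 35, n, 9), (w, 4, 15, 8, b, 10), (w, 4, 15, 8, b, 30), (w, 4, 15, 8, b, 9), (w, 4, 40, 8, p, 10), (w, 4, 40, 8, p, 30), (w, 4, 40, 8, p, 9), (x, 6, 36, 35, s, 35), (x, 6, 36, 35, s, 37), (x, 6, 36, 35, s, 9), (z, 13, 36, 4, q, 12), (z, 13, 36, 4, q, 14)}
(T ⋈ R) ⋈ S (natural join on F): {(s, 6, 40, 35, n, 37, 39), (s, 6, 40, 35, n, 9, 14), (s, 6, 40, 35, n, 9, 39), (w, 4, 15, 8, b, 30, 6), (w, 4, 15, 8, b, 9, 14), (w, 4, 15, 8, b, 9, 39), (w, 4, 40, 8, p, 30, 6), (w, 4, 40, 8, p, 9, 14), (w, 4, 40, 8, p, 9, 39), (x, 6, 36, 35, s, 37, 39), (x, 6, 36, 35, s, 9, 14), (x, 6, 36, 35, s, 9, 39)}
Filtering on A ≠ 6 leaves {(w, 4, 15, 8, b, 30, 6), (w, 4, 15, 8, b, 9, 14), (w, 4, 15, 8, b, 9, 39), (w, 4, 40, 8, p, 30, 6), (w, 4, 40, 8, p, 9, 14), (w, 4, 40, 8, p, 9, 39)}.
Keep only column(s) F, E, C: {(30, 15, 6), (30, 40, 6), (9, 15, 14), (9, 15, 39), (9, 40, 14), (9, 40, 39)}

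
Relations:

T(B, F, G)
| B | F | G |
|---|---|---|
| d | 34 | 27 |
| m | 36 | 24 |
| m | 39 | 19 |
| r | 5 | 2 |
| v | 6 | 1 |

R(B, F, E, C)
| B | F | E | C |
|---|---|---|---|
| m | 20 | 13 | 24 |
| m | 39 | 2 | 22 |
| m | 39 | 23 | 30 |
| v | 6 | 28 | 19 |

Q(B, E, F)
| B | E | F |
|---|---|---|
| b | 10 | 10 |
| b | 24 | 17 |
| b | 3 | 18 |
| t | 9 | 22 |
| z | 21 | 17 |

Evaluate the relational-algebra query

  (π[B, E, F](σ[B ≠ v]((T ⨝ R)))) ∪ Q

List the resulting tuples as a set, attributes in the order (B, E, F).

Natural join on B, F: {(m, 39, 19, 2, 22), (m, 39, 19, 23, 30), (v, 6, 1, 28, 19)}
Selection B ≠ v: {(m, 39, 19, 2, 22), (m, 39, 19, 23, 30)}
π[B, E, F]: project onto (B, E, F) → {(m, 2, 39), (m, 23, 39)}
Union: {(m, 2, 39), (m, 23, 39)} with {(b, 10, 10), (b, 24, 17), (b, 3, 18), (t, 9, 22), (z, 21, 17)} → {(b, 10, 10), (b, 24, 17), (b, 3, 18), (m, 2, 39), (m, 23, 39), (t, 9, 22), (z, 21, 17)}

{(b, 10, 10), (b, 24, 17), (b, 3, 18), (m, 2, 39), (m, 23, 39), (t, 9, 22), (z, 21, 17)}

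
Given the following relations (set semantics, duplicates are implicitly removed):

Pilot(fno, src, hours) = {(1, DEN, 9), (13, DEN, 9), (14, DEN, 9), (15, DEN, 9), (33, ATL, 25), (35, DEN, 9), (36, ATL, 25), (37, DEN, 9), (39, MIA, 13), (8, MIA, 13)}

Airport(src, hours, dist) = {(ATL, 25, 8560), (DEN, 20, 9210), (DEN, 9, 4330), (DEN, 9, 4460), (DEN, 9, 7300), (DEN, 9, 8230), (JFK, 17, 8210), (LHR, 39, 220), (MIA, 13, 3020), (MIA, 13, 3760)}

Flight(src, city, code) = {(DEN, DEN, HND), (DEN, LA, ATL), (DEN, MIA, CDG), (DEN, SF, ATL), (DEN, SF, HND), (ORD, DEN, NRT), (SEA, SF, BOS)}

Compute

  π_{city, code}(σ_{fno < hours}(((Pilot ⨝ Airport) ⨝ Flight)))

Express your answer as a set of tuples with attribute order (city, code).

{(DEN, HND), (LA, ATL), (MIA, CDG), (SF, ATL), (SF, HND)}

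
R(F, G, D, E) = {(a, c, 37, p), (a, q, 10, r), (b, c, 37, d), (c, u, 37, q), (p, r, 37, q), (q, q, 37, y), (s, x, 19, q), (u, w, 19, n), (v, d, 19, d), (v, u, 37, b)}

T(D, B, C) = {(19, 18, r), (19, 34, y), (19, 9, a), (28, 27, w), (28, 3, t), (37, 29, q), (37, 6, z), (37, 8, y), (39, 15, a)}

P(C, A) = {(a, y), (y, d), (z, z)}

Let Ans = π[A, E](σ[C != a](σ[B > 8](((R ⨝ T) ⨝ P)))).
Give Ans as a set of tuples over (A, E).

{(d, d), (d, n), (d, q)}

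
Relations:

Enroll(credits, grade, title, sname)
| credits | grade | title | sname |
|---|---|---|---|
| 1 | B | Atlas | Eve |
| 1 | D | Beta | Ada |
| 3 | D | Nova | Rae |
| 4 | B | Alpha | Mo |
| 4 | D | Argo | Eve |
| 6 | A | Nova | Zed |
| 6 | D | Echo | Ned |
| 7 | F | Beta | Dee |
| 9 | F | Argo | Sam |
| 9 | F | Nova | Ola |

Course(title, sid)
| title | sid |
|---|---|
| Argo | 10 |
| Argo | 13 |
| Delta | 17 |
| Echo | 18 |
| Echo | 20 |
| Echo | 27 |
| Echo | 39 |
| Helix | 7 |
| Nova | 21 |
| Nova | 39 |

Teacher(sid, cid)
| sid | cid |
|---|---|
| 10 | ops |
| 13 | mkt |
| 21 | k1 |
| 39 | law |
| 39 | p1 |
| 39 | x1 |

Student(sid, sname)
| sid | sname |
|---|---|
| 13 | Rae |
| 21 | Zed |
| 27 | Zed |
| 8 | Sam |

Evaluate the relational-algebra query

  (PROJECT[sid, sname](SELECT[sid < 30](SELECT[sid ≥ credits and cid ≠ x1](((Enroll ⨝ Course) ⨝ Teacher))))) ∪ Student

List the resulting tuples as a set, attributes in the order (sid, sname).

Natural join on title: {(3, D, Nova, Rae, 21), (3, D, Nova, Rae, 39), (4, D, Argo, Eve, 10), (4, D, Argo, Eve, 13), (6, A, Nova, Zed, 21), (6, A, Nova, Zed, 39), (6, D, Echo, Ned, 18), (6, D, Echo, Ned, 20), (6, D, Echo, Ned, 27), (6, D, Echo, Ned, 39), (9, F, Argo, Sam, 10), (9, F, Argo, Sam, 13), (9, F, Nova, Ola, 21), (9, F, Nova, Ola, 39)}
Natural join on sid: {(3, D, Nova, Rae, 21, k1), (3, D, Nova, Rae, 39, law), (3, D, Nova, Rae, 39, p1), (3, D, Nova, Rae, 39, x1), (4, D, Argo, Eve, 10, ops), (4, D, Argo, Eve, 13, mkt), (6, A, Nova, Zed, 21, k1), (6, A, Nova, Zed, 39, law), (6, A, Nova, Zed, 39, p1), (6, A, Nova, Zed, 39, x1), (6, D, Echo, Ned, 39, law), (6, D, Echo, Ned, 39, p1), (6, D, Echo, Ned, 39, x1), (9, F, Argo, Sam, 10, ops), (9, F, Argo, Sam, 13, mkt), (9, F, Nova, Ola, 21, k1), (9, F, Nova, Ola, 39, law), (9, F, Nova, Ola, 39, p1), (9, F, Nova, Ola, 39, x1)}
σ[sid ≥ credits and cid ≠ x1]: keep tuples satisfying sid ≥ credits and cid ≠ x1 → {(3, D, Nova, Rae, 21, k1), (3, D, Nova, Rae, 39, law), (3, D, Nova, Rae, 39, p1), (4, D, Argo, Eve, 10, ops), (4, D, Argo, Eve, 13, mkt), (6, A, Nova, Zed, 21, k1), (6, A, Nova, Zed, 39, law), (6, A, Nova, Zed, 39, p1), (6, D, Echo, Ned, 39, law), (6, D, Echo, Ned, 39, p1), (9, F, Argo, Sam, 10, ops), (9, F, Argo, Sam, 13, mkt), (9, F, Nova, Ola, 21, k1), (9, F, Nova, Ola, 39, law), (9, F, Nova, Ola, 39, p1)}
σ[sid < 30]: keep tuples satisfying sid < 30 → {(3, D, Nova, Rae, 21, k1), (4, D, Argo, Eve, 10, ops), (4, D, Argo, Eve, 13, mkt), (6, A, Nova, Zed, 21, k1), (9, F, Argo, Sam, 10, ops), (9, F, Argo, Sam, 13, mkt), (9, F, Nova, Ola, 21, k1)}
π[sid, sname]: project onto (sid, sname) → {(10, Eve), (10, Sam), (13, Eve), (13, Sam), (21, Ola), (21, Rae), (21, Zed)}
Set union of the two operands is {(10, Eve), (10, Sam), (13, Eve), (13, Rae), (13, Sam), (21, Ola), (21, Rae), (21, Zed), (27, Zed), (8, Sam)}.

{(10, Eve), (10, Sam), (13, Eve), (13, Rae), (13, Sam), (21, Ola), (21, Rae), (21, Zed), (27, Zed), (8, Sam)}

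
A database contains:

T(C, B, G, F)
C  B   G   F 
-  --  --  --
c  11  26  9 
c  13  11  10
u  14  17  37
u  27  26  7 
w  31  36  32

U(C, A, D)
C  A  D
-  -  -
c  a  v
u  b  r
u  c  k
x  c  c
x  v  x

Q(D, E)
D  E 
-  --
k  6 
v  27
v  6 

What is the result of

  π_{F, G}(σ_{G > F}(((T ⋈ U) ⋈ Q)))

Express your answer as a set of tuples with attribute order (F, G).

Natural join on C: {(c, 11, 26, 9, a, v), (c, 13, 11, 10, a, v), (u, 14, 17, 37, b, r), (u, 14, 17, 37, c, k), (u, 27, 26, 7, b, r), (u, 27, 26, 7, c, k)}
Natural join on D: {(c, 11, 26, 9, a, v, 27), (c, 11, 26, 9, a, v, 6), (c, 13, 11, 10, a, v, 27), (c, 13, 11, 10, a, v, 6), (u, 14, 17, 37, c, k, 6), (u, 27, 26, 7, c, k, 6)}
Filtering on G > F leaves {(c, 11, 26, 9, a, v, 27), (c, 11, 26, 9, a, v, 6), (c, 13, 11, 10, a, v, 27), (c, 13, 11, 10, a, v, 6), (u, 27, 26, 7, c, k, 6)}.
π_{F, G} gives {(10, 11), (7, 26), (9, 26)} (2 duplicate(s) eliminated).

{(10, 11), (7, 26), (9, 26)}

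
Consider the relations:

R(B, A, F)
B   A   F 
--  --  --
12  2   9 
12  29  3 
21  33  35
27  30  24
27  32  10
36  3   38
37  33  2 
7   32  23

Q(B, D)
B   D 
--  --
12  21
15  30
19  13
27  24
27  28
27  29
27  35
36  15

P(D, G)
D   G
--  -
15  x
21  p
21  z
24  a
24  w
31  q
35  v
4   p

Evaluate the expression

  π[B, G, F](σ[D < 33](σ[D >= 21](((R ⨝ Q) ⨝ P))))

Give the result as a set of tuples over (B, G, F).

Natural join on B: {(12, 2, 9, 21), (12, 29, 3, 21), (27, 30, 24, 24), (27, 30, 24, 28), (27, 30, 24, 29), (27, 30, 24, 35), (27, 32, 10, 24), (27, 32, 10, 28), (27, 32, 10, 29), (27, 32, 10, 35), (36, 3, 38, 15)}
Natural join on D: {(12, 2, 9, 21, p), (12, 2, 9, 21, z), (12, 29, 3, 21, p), (12, 29, 3, 21, z), (27, 30, 24, 24, a), (27, 30, 24, 24, w), (27, 30, 24, 35, v), (27, 32, 10, 24, a), (27, 32, 10, 24, w), (27, 32, 10, 35, v), (36, 3, 38, 15, x)}
Apply σ_{D >= 21}; surviving tuples: {(12, 2, 9, 21, p), (12, 2, 9, 21, z), (12, 29, 3, 21, p), (12, 29, 3, 21, z), (27, 30, 24, 24, a), (27, 30, 24, 24, w), (27, 30, 24, 35, v), (27, 32, 10, 24, a), (27, 32, 10, 24, w), (27, 32, 10, 35, v)}
Apply σ_{D < 33}; surviving tuples: {(12, 2, 9, 21, p), (12, 2, 9, 21, z), (12, 29, 3, 21, p), (12, 29, 3, 21, z), (27, 30, 24, 24, a), (27, 30, 24, 24, w), (27, 32, 10, 24, a), (27, 32, 10, 24, w)}
Keep only column(s) B, G, F: {(12, p, 3), (12, p, 9), (12, z, 3), (12, z, 9), (27, a, 10), (27, a, 24), (27, w, 10), (27, w, 24)}

{(12, p, 3), (12, p, 9), (12, z, 3), (12, z, 9), (27, a, 10), (27, a, 24), (27, w, 10), (27, w, 24)}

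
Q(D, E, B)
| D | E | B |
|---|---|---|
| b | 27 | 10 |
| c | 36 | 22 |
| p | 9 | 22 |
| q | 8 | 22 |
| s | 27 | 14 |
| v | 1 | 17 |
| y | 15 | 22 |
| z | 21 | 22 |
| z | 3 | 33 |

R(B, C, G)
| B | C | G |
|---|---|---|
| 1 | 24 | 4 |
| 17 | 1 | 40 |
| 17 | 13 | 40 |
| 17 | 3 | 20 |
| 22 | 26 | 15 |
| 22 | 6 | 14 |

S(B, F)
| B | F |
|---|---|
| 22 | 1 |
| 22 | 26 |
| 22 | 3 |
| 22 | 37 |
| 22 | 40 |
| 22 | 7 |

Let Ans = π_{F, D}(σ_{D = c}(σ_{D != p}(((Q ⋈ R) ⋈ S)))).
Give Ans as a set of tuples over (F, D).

{(1, c), (26, c), (3, c), (37, c), (40, c), (7, c)}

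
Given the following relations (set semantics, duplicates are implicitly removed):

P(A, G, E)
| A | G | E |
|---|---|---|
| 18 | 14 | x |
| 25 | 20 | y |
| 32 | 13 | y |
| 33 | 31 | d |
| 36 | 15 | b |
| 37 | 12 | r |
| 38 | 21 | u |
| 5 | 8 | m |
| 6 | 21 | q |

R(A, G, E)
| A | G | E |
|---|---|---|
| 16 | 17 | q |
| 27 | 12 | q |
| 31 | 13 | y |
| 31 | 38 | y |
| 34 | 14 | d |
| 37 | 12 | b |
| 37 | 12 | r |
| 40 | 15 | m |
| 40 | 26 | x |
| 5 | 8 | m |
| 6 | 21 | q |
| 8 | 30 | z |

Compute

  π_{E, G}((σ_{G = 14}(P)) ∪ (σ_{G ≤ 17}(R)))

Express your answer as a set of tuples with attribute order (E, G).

Selection G = 14: {(18, 14, x)}
Selection G ≤ 17: {(16, 17, q), (27, 12, q), (31, 13, y), (34, 14, d), (37, 12, b), (37, 12, r), (40, 15, m), (5, 8, m)}
Taking the union: {(16, 17, q), (18, 14, x), (27, 12, q), (31, 13, y), (34, 14, d), (37, 12, b), (37, 12, r), (40, 15, m), (5, 8, m)}
π_{E, G} gives {(b, 12), (d, 14), (m, 15), (m, 8), (q, 12), (q, 17), (r, 12), (x, 14), (y, 13)}.

{(b, 12), (d, 14), (m, 15), (m, 8), (q, 12), (q, 17), (r, 12), (x, 14), (y, 13)}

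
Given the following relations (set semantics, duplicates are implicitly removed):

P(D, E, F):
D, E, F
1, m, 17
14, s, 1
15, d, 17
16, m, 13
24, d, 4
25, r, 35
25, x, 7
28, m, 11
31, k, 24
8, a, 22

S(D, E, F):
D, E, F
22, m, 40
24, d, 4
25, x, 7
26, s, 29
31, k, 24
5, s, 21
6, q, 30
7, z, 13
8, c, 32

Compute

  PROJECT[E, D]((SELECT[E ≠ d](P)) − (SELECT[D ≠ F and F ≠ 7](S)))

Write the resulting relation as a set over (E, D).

{(a, 8), (m, 1), (m, 16), (m, 28), (r, 25), (s, 14), (x, 25)}

Selection E ≠ d: {(1, m, 17), (14, s, 1), (16, m, 13), (25, r, 35), (25, x, 7), (28, m, 11), (31, k, 24), (8, a, 22)}
Selection D ≠ F and F ≠ 7: {(22, m, 40), (24, d, 4), (26, s, 29), (31, k, 24), (5, s, 21), (6, q, 30), (7, z, 13), (8, c, 32)}
Difference: {(1, m, 17), (14, s, 1), (16, m, 13), (25, r, 35), (25, x, 7), (28, m, 11), (31, k, 24), (8, a, 22)} with {(22, m, 40), (24, d, 4), (26, s, 29), (31, k, 24), (5, s, 21), (6, q, 30), (7, z, 13), (8, c, 32)} → {(1, m, 17), (14, s, 1), (16, m, 13), (25, r, 35), (25, x, 7), (28, m, 11), (8, a, 22)}
π[E, D]: project onto (E, D) → {(a, 8), (m, 1), (m, 16), (m, 28), (r, 25), (s, 14), (x, 25)}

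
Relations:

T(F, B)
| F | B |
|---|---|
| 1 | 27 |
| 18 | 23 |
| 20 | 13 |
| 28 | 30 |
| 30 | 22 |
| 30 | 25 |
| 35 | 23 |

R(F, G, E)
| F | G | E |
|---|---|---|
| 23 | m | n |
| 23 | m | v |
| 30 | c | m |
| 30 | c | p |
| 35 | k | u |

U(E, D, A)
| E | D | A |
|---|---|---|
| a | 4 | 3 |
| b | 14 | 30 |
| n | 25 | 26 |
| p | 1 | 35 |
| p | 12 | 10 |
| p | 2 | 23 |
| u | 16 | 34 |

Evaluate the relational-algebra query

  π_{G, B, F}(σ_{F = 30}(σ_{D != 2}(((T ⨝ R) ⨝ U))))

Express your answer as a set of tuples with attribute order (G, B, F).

Joining T and R on F yields {(30, 22, c, m), (30, 22, c, p), (30, 25, c, m), (30, 25, c, p), (35, 23, k, u)}.
Joining (T ⨝ R) and U on E yields {(30, 22, c, p, 1, 35), (30, 22, c, p, 12, 10), (30, 22, c, p, 2, 23), (30, 25, c, p, 1, 35), (30, 25, c, p, 12, 10), (30, 25, c, p, 2, 23), (35, 23, k, u, 16, 34)}.
Selection D != 2: {(30, 22, c, p, 1, 35), (30, 22, c, p, 12, 10), (30, 25, c, p, 1, 35), (30, 25, c, p, 12, 10), (35, 23, k, u, 16, 34)}
Selection F = 30: {(30, 22, c, p, 1, 35), (30, 22, c, p, 12, 10), (30, 25, c, p, 1, 35), (30, 25, c, p, 12, 10)}
π_{G, B, F} gives {(c, 22, 30), (c, 25, 30)} (2 duplicate(s) eliminated).

{(c, 22, 30), (c, 25, 30)}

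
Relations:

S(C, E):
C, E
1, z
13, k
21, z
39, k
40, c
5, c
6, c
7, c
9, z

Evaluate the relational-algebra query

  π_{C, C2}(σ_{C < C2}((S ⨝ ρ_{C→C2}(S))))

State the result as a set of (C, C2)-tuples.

ρ[C→C2]: schema becomes (C2, E); tuples unchanged.
S ⋈ ρ_{C→C2}(S) (natural join on E): {(1, z, 1), (1, z, 21), (1, z, 9), (13, k, 13), (13, k, 39), (21, z, 1), (21, z, 21), (21, z, 9), (39, k, 13), (39, k, 39), (40, c, 40), (40, c, 5), (40, c, 6), (40, c, 7), (5, c, 40), (5, c, 5), (5, c, 6), (5, c, 7), (6, c, 40), (6, c, 5), (6, c, 6), (6, c, 7), (7, c, 40), (7, c, 5), (7, c, 6), (7, c, 7), (9, z, 1), (9, z, 21), (9, z, 9)}
Selection C < C2: {(1, z, 21), (1, z, 9), (13, k, 39), (5, c, 40), (5, c, 6), (5, c, 7), (6, c, 40), (6, c, 7), (7, c, 40), (9, z, 21)}
π_{C, C2} gives {(1, 21), (1, 9), (13, 39), (5, 40), (5, 6), (5, 7), (6, 40), (6, 7), (7, 40), (9, 21)}.

{(1, 21), (1, 9), (13, 39), (5, 40), (5, 6), (5, 7), (6, 40), (6, 7), (7, 40), (9, 21)}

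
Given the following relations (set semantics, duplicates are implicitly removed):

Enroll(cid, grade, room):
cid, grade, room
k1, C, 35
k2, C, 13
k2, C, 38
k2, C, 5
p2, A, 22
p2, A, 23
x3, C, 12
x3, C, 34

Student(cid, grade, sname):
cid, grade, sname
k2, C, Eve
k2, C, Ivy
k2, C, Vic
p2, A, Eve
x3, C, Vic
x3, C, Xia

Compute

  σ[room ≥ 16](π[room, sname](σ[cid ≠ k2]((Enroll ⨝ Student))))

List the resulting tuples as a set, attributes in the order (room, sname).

Joining Enroll and Student on cid, grade yields {(k2, C, 13, Eve), (k2, C, 13, Ivy), (k2, C, 13, Vic), (k2, C, 38, Eve), (k2, C, 38, Ivy), (k2, C, 38, Vic), (k2, C, 5, Eve), (k2, C, 5, Ivy), (k2, C, 5, Vic), (p2, A, 22, Eve), (p2, A, 23, Eve), (x3, C, 12, Vic), (x3, C, 12, Xia), (x3, C, 34, Vic), (x3, C, 34, Xia)}.
Filtering on cid ≠ k2 leaves {(p2, A, 22, Eve), (p2, A, 23, Eve), (x3, C, 12, Vic), (x3, C, 12, Xia), (x3, C, 34, Vic), (x3, C, 34, Xia)}.
Keep only column(s) room, sname: {(12, Vic), (12, Xia), (22, Eve), (23, Eve), (34, Vic), (34, Xia)}
Filtering on room ≥ 16 leaves {(22, Eve), (23, Eve), (34, Vic), (34, Xia)}.

{(22, Eve), (23, Eve), (34, Vic), (34, Xia)}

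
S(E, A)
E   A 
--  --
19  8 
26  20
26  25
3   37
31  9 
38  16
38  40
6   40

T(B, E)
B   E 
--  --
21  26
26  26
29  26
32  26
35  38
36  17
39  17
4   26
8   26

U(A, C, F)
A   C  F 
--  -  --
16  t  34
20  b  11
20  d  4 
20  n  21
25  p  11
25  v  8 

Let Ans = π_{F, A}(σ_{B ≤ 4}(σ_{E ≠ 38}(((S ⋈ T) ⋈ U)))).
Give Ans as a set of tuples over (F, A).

Natural join on E: {(26, 20, 21), (26, 20, 26), (26, 20, 29), (26, 20, 32), (26, 20, 4), (26, 20, 8), (26, 25, 21), (26, 25, 26), (26, 25, 29), (26, 25, 32), (26, 25, 4), (26, 25, 8), (38, 16, 35), (38, 40, 35)}
Natural join on A: {(26, 20, 21, b, 11), (26, 20, 21, d, 4), (26, 20, 21, n, 21), (26, 20, 26, b, 11), (26, 20, 26, d, 4), (26, 20, 26, n, 21), (26, 20, 29, b, 11), (26, 20, 29, d, 4), (26, 20, 29, n, 21), (26, 20, 32, b, 11), (26, 20, 32, d, 4), (26, 20, 32, n, 21), (26, 20, 4, b, 11), (26, 20, 4, d, 4), (26, 20, 4, n, 21), (26, 20, 8, b, 11), (26, 20, 8, d, 4), (26, 20, 8, n, 21), (26, 25, 21, p, 11), (26, 25, 21, v, 8), (26, 25, 26, p, 11), (26, 25, 26, v, 8), (26, 25, 29, p, 11), (26, 25, 29, v, 8), (26, 25, 32, p, 11), (26, 25, 32, v, 8), (26, 25, 4, p, 11), (26, 25, 4, v, 8), (26, 25, 8, p, 11), (26, 25, 8, v, 8), (38, 16, 35, t, 34)}
σ[E ≠ 38]: keep tuples satisfying E ≠ 38 → {(26, 20, 21, b, 11), (26, 20, 21, d, 4), (26, 20, 21, n, 21), (26, 20, 26, b, 11), (26, 20, 26, d, 4), (26, 20, 26, n, 21), (26, 20, 29, b, 11), (26, 20, 29, d, 4), (26, 20, 29, n, 21), (26, 20, 32, b, 11), (26, 20, 32, d, 4), (26, 20, 32, n, 21), (26, 20, 4, b, 11), (26, 20, 4, d, 4), (26, 20, 4, n, 21), (26, 20, 8, b, 11), (26, 20, 8, d, 4), (26, 20, 8, n, 21), (26, 25, 21, p, 11), (26, 25, 21, v, 8), (26, 25, 26, p, 11), (26, 25, 26, v, 8), (26, 25, 29, p, 11), (26, 25, 29, v, 8), (26, 25, 32, p, 11), (26, 25, 32, v, 8), (26, 25, 4, p, 11), (26, 25, 4, v, 8), (26, 25, 8, p, 11), (26, 25, 8, v, 8)}
σ[B ≤ 4]: keep tuples satisfying B ≤ 4 → {(26, 20, 4, b, 11), (26, 20, 4, d, 4), (26, 20, 4, n, 21), (26, 25, 4, p, 11), (26, 25, 4, v, 8)}
Keep only column(s) F, A: {(11, 20), (11, 25), (21, 20), (4, 20), (8, 25)}

{(11, 20), (11, 25), (21, 20), (4, 20), (8, 25)}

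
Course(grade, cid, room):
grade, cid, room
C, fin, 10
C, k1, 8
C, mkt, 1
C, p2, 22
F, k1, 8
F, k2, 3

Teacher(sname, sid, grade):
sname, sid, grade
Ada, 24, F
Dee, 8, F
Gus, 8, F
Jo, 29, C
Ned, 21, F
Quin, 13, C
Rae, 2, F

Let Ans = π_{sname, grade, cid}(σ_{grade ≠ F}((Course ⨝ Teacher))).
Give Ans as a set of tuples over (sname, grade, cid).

{(Jo, C, fin), (Jo, C, k1), (Jo, C, mkt), (Jo, C, p2), (Quin, C, fin), (Quin, C, k1), (Quin, C, mkt), (Quin, C, p2)}

Joining Course and Teacher on grade yields {(C, fin, 10, Jo, 29), (C, fin, 10, Quin, 13), (C, k1, 8, Jo, 29), (C, k1, 8, Quin, 13), (C, mkt, 1, Jo, 29), (C, mkt, 1, Quin, 13), (C, p2, 22, Jo, 29), (C, p2, 22, Quin, 13), (F, k1, 8, Ada, 24), (F, k1, 8, Dee, 8), (F, k1, 8, Gus, 8), (F, k1, 8, Ned, 21), (F, k1, 8, Rae, 2), (F, k2, 3, Ada, 24), (F, k2, 3, Dee, 8), (F, k2, 3, Gus, 8), (F, k2, 3, Ned, 21), (F, k2, 3, Rae, 2)}.
σ[grade ≠ F]: keep tuples satisfying grade ≠ F → {(C, fin, 10, Jo, 29), (C, fin, 10, Quin, 13), (C, k1, 8, Jo, 29), (C, k1, 8, Quin, 13), (C, mkt, 1, Jo, 29), (C, mkt, 1, Quin, 13), (C, p2, 22, Jo, 29), (C, p2, 22, Quin, 13)}
Projecting to sname, grade, cid: {(Jo, C, fin), (Jo, C, k1), (Jo, C, mkt), (Jo, C, p2), (Quin, C, fin), (Quin, C, k1), (Quin, C, mkt), (Quin, C, p2)}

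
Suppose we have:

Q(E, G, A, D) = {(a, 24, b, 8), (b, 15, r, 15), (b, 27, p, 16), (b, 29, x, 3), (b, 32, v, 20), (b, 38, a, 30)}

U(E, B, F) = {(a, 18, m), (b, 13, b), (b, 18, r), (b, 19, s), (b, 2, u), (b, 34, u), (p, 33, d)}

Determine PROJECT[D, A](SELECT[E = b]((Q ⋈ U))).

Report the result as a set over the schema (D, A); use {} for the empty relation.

{(15, r), (16, p), (20, v), (3, x), (30, a)}

Natural join on E: {(a, 24, b, 8, 18, m), (b, 15, r, 15, 13, b), (b, 15, r, 15, 18, r), (b, 15, r, 15, 19, s), (b, 15, r, 15, 2, u), (b, 15, r, 15, 34, u), (b, 27, p, 16, 13, b), (b, 27, p, 16, 18, r), (b, 27, p, 16, 19, s), (b, 27, p, 16, 2, u), (b, 27, p, 16, 34, u), (b, 29, x, 3, 13, b), (b, 29, x, 3, 18, r), (b, 29, x, 3, 19, s), (b, 29, x, 3, 2, u), (b, 29, x, 3, 34, u), (b, 32, v, 20, 13, b), (b, 32, v, 20, 18, r), (b, 32, v, 20, 19, s), (b, 32, v, 20, 2, u), (b, 32, v, 20, 34, u), (b, 38, a, 30, 13, b), (b, 38, a, 30, 18, r), (b, 38, a, 30, 19, s), (b, 38, a, 30, 2, u), (b, 38, a, 30, 34, u)}
Filtering on E = b leaves {(b, 15, r, 15, 13, b), (b, 15, r, 15, 18, r), (b, 15, r, 15, 19, s), (b, 15, r, 15, 2, u), (b, 15, r, 15, 34, u), (b, 27, p, 16, 13, b), (b, 27, p, 16, 18, r), (b, 27, p, 16, 19, s), (b, 27, p, 16, 2, u), (b, 27, p, 16, 34, u), (b, 29, x, 3, 13, b), (b, 29, x, 3, 18, r), (b, 29, x, 3, 19, s), (b, 29, x, 3, 2, u), (b, 29, x, 3, 34, u), (b, 32, v, 20, 13, b), (b, 32, v, 20, 18, r), (b, 32, v, 20, 19, s), (b, 32, v, 20, 2, u), (b, 32, v, 20, 34, u), (b, 38, a, 30, 13, b), (b, 38, a, 30, 18, r), (b, 38, a, 30, 19, s), (b, 38, a, 30, 2, u), (b, 38, a, 30, 34, u)}.
Projecting to D, A (20 duplicate(s) eliminated): {(15, r), (16, p), (20, v), (3, x), (30, a)}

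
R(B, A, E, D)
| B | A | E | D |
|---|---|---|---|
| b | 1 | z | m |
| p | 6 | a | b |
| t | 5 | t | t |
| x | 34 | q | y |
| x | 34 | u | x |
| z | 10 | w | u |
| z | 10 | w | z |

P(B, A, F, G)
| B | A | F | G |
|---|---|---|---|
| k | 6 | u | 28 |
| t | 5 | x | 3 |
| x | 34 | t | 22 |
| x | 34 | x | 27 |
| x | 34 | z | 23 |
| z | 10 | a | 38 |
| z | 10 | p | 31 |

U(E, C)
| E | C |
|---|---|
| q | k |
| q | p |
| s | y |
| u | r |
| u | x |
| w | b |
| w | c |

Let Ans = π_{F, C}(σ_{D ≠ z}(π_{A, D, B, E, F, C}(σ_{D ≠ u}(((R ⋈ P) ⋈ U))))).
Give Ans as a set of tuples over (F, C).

{(t, k), (t, p), (t, r), (t, x), (x, k), (x, p), (x, r), (x, x), (z, k), (z, p), (z, r), (z, x)}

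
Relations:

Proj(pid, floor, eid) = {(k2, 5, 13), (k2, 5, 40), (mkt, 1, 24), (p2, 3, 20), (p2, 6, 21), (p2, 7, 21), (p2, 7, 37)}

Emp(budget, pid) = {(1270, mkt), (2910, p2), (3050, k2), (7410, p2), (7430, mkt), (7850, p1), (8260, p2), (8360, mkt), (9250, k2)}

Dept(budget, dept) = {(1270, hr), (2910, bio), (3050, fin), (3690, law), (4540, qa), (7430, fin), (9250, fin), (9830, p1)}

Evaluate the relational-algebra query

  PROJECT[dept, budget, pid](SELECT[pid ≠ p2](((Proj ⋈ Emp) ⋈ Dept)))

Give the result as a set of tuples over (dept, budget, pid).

Proj ⋈ Emp (natural join on pid): {(k2, 5, 13, 3050), (k2, 5, 13, 9250), (k2, 5, 40, 3050), (k2, 5, 40, 9250), (mkt, 1, 24, 1270), (mkt, 1, 24, 7430), (mkt, 1, 24, 8360), (p2, 3, 20, 2910), (p2, 3, 20, 7410), (p2, 3, 20, 8260), (p2, 6, 21, 2910), (p2, 6, 21, 7410), (p2, 6, 21, 8260), (p2, 7, 21, 2910), (p2, 7, 21, 7410), (p2, 7, 21, 8260), (p2, 7, 37, 2910), (p2, 7, 37, 7410), (p2, 7, 37, 8260)}
(Proj ⋈ Emp) ⋈ Dept (natural join on budget): {(k2, 5, 13, 3050, fin), (k2, 5, 13, 9250, fin), (k2, 5, 40, 3050, fin), (k2, 5, 40, 9250, fin), (mkt, 1, 24, 1270, hr), (mkt, 1, 24, 7430, fin), (p2, 3, 20, 2910, bio), (p2, 6, 21, 2910, bio), (p2, 7, 21, 2910, bio), (p2, 7, 37, 2910, bio)}
σ[pid ≠ p2]: keep tuples satisfying pid ≠ p2 → {(k2, 5, 13, 3050, fin), (k2, 5, 13, 9250, fin), (k2, 5, 40, 3050, fin), (k2, 5, 40, 9250, fin), (mkt, 1, 24, 1270, hr), (mkt, 1, 24, 7430, fin)}
Projecting to dept, budget, pid (2 duplicate(s) eliminated): {(fin, 3050, k2), (fin, 7430, mkt), (fin, 9250, k2), (hr, 1270, mkt)}

{(fin, 3050, k2), (fin, 7430, mkt), (fin, 9250, k2), (hr, 1270, mkt)}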